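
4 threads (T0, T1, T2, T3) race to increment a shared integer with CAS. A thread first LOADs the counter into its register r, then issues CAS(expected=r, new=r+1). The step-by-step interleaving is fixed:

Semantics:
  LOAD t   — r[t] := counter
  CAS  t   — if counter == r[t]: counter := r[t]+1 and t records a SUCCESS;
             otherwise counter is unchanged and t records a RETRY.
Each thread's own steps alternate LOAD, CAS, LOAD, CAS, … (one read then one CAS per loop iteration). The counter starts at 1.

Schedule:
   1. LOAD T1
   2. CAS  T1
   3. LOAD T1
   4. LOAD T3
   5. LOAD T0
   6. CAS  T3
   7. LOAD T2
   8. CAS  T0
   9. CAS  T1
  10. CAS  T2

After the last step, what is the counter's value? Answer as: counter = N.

#1 T1 reads 1
#2 T1 CAS(1→2) writes; counter now 2
#3 T1 reads 2
#4 T3 reads 2
#5 T0 reads 2
#6 T3 CAS(2→3) writes; counter now 3
#7 T2 reads 3
#8 T0 CAS(2→3) fails; counter now 3
#9 T1 CAS(2→3) fails; counter now 3
#10 T2 CAS(3→4) writes; counter now 4

counter = 4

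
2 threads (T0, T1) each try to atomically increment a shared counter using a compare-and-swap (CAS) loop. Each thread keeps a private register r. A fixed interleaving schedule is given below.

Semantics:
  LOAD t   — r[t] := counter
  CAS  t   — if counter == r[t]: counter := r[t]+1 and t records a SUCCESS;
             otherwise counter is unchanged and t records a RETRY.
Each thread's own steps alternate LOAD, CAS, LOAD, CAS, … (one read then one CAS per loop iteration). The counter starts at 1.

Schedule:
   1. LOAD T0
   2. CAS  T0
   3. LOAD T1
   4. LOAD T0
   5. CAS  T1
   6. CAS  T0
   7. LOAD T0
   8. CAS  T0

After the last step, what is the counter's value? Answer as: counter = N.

#1 T0 reads 1
#2 T0 CAS(1→2) writes; counter now 2
#3 T1 reads 2
#4 T0 reads 2
#5 T1 CAS(2→3) writes; counter now 3
#6 T0 CAS(2→3) fails; counter now 3
#7 T0 reads 3
#8 T0 CAS(3→4) writes; counter now 4

counter = 4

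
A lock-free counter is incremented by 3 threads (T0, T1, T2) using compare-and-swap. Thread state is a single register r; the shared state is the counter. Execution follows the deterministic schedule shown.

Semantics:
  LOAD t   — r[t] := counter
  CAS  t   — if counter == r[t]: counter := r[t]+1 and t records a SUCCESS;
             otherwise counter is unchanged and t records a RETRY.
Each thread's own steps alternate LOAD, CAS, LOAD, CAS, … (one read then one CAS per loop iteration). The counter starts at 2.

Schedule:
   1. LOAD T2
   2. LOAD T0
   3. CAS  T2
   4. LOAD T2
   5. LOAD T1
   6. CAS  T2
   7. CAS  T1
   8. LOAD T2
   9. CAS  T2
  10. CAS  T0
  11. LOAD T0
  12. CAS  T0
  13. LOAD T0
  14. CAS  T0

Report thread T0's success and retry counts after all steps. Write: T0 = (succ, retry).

   1) LOAD T2:  M=2  r_T2=2
   2) LOAD T0:  M=2  r_T0=2
   3) CAS  T2:  M=3  r_T2=2 ✓
   4) LOAD T2:  M=3  r_T2=3
   5) LOAD T1:  M=3  r_T1=3
   6) CAS  T2:  M=4  r_T2=3 ✓
   7) CAS  T1:  M=4  r_T1=3 ✗
   8) LOAD T2:  M=4  r_T2=4
   9) CAS  T2:  M=5  r_T2=4 ✓
  10) CAS  T0:  M=5  r_T0=2 ✗
  11) LOAD T0:  M=5  r_T0=5
  12) CAS  T0:  M=6  r_T0=5 ✓
  13) LOAD T0:  M=6  r_T0=6
  14) CAS  T0:  M=7  r_T0=6 ✓

T0 = (2, 1)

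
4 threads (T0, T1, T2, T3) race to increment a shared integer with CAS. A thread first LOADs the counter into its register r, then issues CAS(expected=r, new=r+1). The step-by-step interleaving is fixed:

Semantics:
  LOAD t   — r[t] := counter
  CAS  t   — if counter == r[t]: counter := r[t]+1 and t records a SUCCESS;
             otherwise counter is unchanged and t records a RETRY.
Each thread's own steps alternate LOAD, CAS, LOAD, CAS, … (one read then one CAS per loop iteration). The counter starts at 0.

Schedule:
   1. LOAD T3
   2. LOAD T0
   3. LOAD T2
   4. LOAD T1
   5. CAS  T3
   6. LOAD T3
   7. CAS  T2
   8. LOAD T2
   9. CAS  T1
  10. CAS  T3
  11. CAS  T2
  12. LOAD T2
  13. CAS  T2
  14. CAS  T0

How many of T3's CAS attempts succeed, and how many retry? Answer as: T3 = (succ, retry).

1. LOAD T3 → mem=0 r[T3]=0 [LOAD]
2. LOAD T0 → mem=0 r[T0]=0 [LOAD]
3. LOAD T2 → mem=0 r[T2]=0 [LOAD]
4. LOAD T1 → mem=0 r[T1]=0 [LOAD]
5. CAS T3 → mem=1 r[T3]=0 [OK]
6. LOAD T3 → mem=1 r[T3]=1 [LOAD]
7. CAS T2 → mem=1 r[T2]=0 [RETRY]
8. LOAD T2 → mem=1 r[T2]=1 [LOAD]
9. CAS T1 → mem=1 r[T1]=0 [RETRY]
10. CAS T3 → mem=2 r[T3]=1 [OK]
11. CAS T2 → mem=2 r[T2]=1 [RETRY]
12. LOAD T2 → mem=2 r[T2]=2 [LOAD]
13. CAS T2 → mem=3 r[T2]=2 [OK]
14. CAS T0 → mem=3 r[T0]=0 [RETRY]

T3 = (2, 0)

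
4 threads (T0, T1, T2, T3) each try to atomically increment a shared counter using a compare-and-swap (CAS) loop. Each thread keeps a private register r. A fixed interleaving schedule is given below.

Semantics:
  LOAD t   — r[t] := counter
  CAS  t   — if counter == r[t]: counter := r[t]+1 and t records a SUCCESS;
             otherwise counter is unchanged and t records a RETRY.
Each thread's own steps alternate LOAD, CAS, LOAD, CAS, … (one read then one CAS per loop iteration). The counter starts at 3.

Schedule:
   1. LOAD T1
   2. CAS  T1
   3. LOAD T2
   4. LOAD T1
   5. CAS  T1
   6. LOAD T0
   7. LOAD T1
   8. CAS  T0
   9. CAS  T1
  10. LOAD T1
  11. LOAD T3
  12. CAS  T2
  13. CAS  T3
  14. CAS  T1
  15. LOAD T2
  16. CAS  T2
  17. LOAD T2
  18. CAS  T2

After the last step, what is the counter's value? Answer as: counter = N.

counter = 9

1. LOAD T1 → mem=3 r[T1]=3 [LOAD]
2. CAS T1 → mem=4 r[T1]=3 [OK]
3. LOAD T2 → mem=4 r[T2]=4 [LOAD]
4. LOAD T1 → mem=4 r[T1]=4 [LOAD]
5. CAS T1 → mem=5 r[T1]=4 [OK]
6. LOAD T0 → mem=5 r[T0]=5 [LOAD]
7. LOAD T1 → mem=5 r[T1]=5 [LOAD]
8. CAS T0 → mem=6 r[T0]=5 [OK]
9. CAS T1 → mem=6 r[T1]=5 [RETRY]
10. LOAD T1 → mem=6 r[T1]=6 [LOAD]
11. LOAD T3 → mem=6 r[T3]=6 [LOAD]
12. CAS T2 → mem=6 r[T2]=4 [RETRY]
13. CAS T3 → mem=7 r[T3]=6 [OK]
14. CAS T1 → mem=7 r[T1]=6 [RETRY]
15. LOAD T2 → mem=7 r[T2]=7 [LOAD]
16. CAS T2 → mem=8 r[T2]=7 [OK]
17. LOAD T2 → mem=8 r[T2]=8 [LOAD]
18. CAS T2 → mem=9 r[T2]=8 [OK]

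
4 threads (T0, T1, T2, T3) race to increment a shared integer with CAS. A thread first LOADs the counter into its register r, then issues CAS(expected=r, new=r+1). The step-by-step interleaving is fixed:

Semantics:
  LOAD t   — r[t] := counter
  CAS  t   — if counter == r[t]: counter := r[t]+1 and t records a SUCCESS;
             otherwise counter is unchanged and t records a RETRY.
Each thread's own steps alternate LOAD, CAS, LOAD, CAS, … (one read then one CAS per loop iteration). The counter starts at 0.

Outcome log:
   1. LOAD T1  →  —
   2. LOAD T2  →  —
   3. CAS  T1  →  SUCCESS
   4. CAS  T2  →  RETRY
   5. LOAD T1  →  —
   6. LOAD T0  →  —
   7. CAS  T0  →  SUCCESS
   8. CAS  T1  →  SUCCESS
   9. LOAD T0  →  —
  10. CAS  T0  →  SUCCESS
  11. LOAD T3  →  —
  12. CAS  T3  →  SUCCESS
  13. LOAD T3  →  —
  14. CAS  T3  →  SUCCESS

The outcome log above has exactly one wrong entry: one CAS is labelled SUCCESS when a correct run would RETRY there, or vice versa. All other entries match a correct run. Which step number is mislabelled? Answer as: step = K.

Re-executing:
1. LOAD T1 → mem=0 r[T1]=0 [LOAD]
2. LOAD T2 → mem=0 r[T2]=0 [LOAD]
3. CAS T1 → mem=1 r[T1]=0 [OK]
4. CAS T2 → mem=1 r[T2]=0 [RETRY]
5. LOAD T1 → mem=1 r[T1]=1 [LOAD]
6. LOAD T0 → mem=1 r[T0]=1 [LOAD]
7. CAS T0 → mem=2 r[T0]=1 [OK]
8. CAS T1 → mem=2 r[T1]=1 [RETRY]
9. LOAD T0 → mem=2 r[T0]=2 [LOAD]
10. CAS T0 → mem=3 r[T0]=2 [OK]
11. LOAD T3 → mem=3 r[T3]=3 [LOAD]
12. CAS T3 → mem=4 r[T3]=3 [OK]
13. LOAD T3 → mem=4 r[T3]=4 [LOAD]
14. CAS T3 → mem=5 r[T3]=4 [OK]
Log disagrees first at step 8.

step = 8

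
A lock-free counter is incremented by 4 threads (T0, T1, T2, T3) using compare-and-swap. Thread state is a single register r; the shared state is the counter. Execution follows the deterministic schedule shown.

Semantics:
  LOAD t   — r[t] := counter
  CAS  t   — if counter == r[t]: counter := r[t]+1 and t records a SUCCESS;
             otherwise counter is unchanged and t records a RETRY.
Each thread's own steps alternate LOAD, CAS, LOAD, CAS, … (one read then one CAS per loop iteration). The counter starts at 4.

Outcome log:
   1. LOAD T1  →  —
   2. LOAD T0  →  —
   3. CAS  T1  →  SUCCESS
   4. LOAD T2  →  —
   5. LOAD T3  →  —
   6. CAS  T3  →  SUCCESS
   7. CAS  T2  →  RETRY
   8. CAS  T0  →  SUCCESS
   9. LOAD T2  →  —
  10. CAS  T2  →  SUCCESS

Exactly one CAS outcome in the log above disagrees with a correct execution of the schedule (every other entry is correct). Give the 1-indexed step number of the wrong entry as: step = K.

step = 8

Re-executing:
T1 LOAD — after: cnt=4, r=4 — load
T0 LOAD — after: cnt=4, r=4 — load
T1 CAS — after: cnt=5, r=4 — ok
T2 LOAD — after: cnt=5, r=5 — load
T3 LOAD — after: cnt=5, r=5 — load
T3 CAS — after: cnt=6, r=5 — ok
T2 CAS — after: cnt=6, r=5 — retry
T0 CAS — after: cnt=6, r=4 — retry
T2 LOAD — after: cnt=6, r=6 — load
T2 CAS — after: cnt=7, r=6 — ok
Log disagrees first at step 8.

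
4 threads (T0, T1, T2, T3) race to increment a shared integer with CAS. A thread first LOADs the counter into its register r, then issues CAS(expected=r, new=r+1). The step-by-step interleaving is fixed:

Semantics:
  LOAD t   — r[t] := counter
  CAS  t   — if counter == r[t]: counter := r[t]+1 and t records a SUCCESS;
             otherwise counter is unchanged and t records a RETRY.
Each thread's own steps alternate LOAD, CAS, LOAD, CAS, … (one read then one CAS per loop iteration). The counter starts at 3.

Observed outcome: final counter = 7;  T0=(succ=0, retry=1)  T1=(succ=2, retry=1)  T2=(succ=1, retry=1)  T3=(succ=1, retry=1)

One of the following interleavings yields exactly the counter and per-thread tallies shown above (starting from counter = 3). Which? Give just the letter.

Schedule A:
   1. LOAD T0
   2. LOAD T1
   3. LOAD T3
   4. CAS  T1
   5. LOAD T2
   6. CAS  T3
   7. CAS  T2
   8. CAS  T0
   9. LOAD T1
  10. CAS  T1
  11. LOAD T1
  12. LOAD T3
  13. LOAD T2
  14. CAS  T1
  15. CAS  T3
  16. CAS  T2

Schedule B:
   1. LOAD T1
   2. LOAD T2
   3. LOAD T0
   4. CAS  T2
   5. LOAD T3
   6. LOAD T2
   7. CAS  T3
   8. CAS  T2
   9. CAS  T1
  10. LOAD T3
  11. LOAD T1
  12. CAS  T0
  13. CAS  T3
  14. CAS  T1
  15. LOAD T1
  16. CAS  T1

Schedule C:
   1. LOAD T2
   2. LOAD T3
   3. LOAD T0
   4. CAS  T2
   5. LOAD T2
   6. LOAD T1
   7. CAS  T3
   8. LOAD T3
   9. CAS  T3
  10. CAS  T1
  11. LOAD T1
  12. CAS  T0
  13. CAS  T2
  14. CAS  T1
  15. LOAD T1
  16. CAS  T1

Run C:
#1 T2 reads 3
#2 T3 reads 3
#3 T0 reads 3
#4 T2 CAS(3→4) writes; counter now 4
#5 T2 reads 4
#6 T1 reads 4
#7 T3 CAS(3→4) fails; counter now 4
#8 T3 reads 4
#9 T3 CAS(4→5) writes; counter now 5
#10 T1 CAS(4→5) fails; counter now 5
#11 T1 reads 5
#12 T0 CAS(3→4) fails; counter now 5
#13 T2 CAS(4→5) fails; counter now 5
#14 T1 CAS(5→6) writes; counter now 6
#15 T1 reads 6
#16 T1 CAS(6→7) writes; counter now 7

C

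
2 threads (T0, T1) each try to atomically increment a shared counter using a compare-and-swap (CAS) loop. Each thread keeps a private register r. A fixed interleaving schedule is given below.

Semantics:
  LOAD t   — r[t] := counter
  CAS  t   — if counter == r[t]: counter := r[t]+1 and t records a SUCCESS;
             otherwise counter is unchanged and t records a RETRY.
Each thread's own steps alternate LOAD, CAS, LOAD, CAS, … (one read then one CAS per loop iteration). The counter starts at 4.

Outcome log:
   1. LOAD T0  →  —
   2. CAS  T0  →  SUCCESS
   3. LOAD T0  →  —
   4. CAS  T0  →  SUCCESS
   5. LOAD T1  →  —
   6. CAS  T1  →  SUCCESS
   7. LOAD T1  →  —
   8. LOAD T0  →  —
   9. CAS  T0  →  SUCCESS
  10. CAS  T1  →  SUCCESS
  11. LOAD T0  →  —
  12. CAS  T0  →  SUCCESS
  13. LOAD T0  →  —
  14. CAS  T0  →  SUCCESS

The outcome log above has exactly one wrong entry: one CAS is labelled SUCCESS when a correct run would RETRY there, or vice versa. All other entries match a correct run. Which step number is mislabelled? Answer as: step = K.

Reference trace:
1. LOAD T0 → mem=4 r[T0]=4 [LOAD]
2. CAS T0 → mem=5 r[T0]=4 [OK]
3. LOAD T0 → mem=5 r[T0]=5 [LOAD]
4. CAS T0 → mem=6 r[T0]=5 [OK]
5. LOAD T1 → mem=6 r[T1]=6 [LOAD]
6. CAS T1 → mem=7 r[T1]=6 [OK]
7. LOAD T1 → mem=7 r[T1]=7 [LOAD]
8. LOAD T0 → mem=7 r[T0]=7 [LOAD]
9. CAS T0 → mem=8 r[T0]=7 [OK]
10. CAS T1 → mem=8 r[T1]=7 [RETRY]
11. LOAD T0 → mem=8 r[T0]=8 [LOAD]
12. CAS T0 → mem=9 r[T0]=8 [OK]
13. LOAD T0 → mem=9 r[T0]=9 [LOAD]
14. CAS T0 → mem=10 r[T0]=9 [OK]
Log disagrees first at step 10.

step = 10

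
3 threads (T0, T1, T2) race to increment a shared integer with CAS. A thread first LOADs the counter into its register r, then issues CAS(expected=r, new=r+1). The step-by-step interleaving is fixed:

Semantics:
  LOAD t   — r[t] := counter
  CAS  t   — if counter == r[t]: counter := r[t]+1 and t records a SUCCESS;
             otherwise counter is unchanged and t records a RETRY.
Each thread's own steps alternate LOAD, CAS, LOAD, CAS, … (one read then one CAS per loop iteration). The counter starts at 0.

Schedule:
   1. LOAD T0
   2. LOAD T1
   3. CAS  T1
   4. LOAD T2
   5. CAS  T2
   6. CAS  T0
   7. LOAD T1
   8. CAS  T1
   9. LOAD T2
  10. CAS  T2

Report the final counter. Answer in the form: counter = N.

#1 T0 reads 0
#2 T1 reads 0
#3 T1 CAS(0→1) writes; counter now 1
#4 T2 reads 1
#5 T2 CAS(1→2) writes; counter now 2
#6 T0 CAS(0→1) fails; counter now 2
#7 T1 reads 2
#8 T1 CAS(2→3) writes; counter now 3
#9 T2 reads 3
#10 T2 CAS(3→4) writes; counter now 4

counter = 4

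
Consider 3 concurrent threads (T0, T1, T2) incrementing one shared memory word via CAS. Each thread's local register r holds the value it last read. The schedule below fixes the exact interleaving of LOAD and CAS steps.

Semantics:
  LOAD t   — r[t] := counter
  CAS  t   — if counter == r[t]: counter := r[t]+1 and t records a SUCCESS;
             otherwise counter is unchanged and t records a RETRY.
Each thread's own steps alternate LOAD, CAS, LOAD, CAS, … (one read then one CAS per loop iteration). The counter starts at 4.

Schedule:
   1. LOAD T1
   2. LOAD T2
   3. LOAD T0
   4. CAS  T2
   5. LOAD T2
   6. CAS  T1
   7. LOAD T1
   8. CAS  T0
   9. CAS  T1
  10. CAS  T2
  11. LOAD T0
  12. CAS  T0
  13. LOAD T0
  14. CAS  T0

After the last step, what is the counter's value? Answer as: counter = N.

counter = 8

   1) LOAD T1:  M=4  r_T1=4
   2) LOAD T2:  M=4  r_T2=4
   3) LOAD T0:  M=4  r_T0=4
   4) CAS  T2:  M=5  r_T2=4 ✓
   5) LOAD T2:  M=5  r_T2=5
   6) CAS  T1:  M=5  r_T1=4 ✗
   7) LOAD T1:  M=5  r_T1=5
   8) CAS  T0:  M=5  r_T0=4 ✗
   9) CAS  T1:  M=6  r_T1=5 ✓
  10) CAS  T2:  M=6  r_T2=5 ✗
  11) LOAD T0:  M=6  r_T0=6
  12) CAS  T0:  M=7  r_T0=6 ✓
  13) LOAD T0:  M=7  r_T0=7
  14) CAS  T0:  M=8  r_T0=7 ✓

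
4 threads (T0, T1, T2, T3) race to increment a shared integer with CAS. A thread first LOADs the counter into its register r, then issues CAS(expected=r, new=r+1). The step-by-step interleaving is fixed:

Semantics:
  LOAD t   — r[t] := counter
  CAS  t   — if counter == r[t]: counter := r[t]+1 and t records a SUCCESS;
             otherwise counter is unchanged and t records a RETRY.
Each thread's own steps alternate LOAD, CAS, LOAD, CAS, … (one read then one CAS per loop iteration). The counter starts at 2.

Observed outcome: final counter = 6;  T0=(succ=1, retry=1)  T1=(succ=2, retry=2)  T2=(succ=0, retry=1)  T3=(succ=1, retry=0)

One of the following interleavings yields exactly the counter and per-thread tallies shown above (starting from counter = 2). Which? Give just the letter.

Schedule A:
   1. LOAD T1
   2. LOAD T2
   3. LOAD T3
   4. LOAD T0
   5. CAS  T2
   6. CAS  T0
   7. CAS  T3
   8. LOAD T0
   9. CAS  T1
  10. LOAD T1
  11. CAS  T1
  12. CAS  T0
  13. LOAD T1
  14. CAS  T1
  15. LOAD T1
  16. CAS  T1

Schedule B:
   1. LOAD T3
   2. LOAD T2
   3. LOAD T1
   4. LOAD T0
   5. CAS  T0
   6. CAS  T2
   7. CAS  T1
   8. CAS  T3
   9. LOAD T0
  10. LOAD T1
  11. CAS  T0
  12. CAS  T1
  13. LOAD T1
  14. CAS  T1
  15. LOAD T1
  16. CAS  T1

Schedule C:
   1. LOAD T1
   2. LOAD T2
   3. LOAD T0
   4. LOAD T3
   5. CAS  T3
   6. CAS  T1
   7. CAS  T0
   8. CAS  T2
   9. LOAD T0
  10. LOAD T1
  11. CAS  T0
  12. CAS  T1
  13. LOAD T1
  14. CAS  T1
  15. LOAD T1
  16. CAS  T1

C

Simulating candidate C:
T1 LOAD — after: cnt=2, r=2 — load
T2 LOAD — after: cnt=2, r=2 — load
T0 LOAD — after: cnt=2, r=2 — load
T3 LOAD — after: cnt=2, r=2 — load
T3 CAS — after: cnt=3, r=2 — ok
T1 CAS — after: cnt=3, r=2 — retry
T0 CAS — after: cnt=3, r=2 — retry
T2 CAS — after: cnt=3, r=2 — retry
T0 LOAD — after: cnt=3, r=3 — load
T1 LOAD — after: cnt=3, r=3 — load
T0 CAS — after: cnt=4, r=3 — ok
T1 CAS — after: cnt=4, r=3 — retry
T1 LOAD — after: cnt=4, r=4 — load
T1 CAS — after: cnt=5, r=4 — ok
T1 LOAD — after: cnt=5, r=5 — load
T1 CAS — after: cnt=6, r=5 — ok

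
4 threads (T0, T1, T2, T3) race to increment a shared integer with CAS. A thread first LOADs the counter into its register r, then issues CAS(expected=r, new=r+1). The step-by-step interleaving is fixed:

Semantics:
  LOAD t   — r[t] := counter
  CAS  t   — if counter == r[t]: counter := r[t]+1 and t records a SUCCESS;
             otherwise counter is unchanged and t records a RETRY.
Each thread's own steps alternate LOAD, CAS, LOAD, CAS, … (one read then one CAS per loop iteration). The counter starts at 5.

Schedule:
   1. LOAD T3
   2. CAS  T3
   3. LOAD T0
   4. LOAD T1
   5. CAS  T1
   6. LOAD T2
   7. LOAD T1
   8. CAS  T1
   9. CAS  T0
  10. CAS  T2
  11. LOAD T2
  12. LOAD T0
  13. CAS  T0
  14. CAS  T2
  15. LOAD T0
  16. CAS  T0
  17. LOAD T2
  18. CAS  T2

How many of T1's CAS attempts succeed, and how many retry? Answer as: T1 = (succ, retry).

step 1: T3 LOAD ⇒ load; ctr=5 reg=5
step 2: T3 CAS ⇒ ok; ctr=6 reg=5
step 3: T0 LOAD ⇒ load; ctr=6 reg=6
step 4: T1 LOAD ⇒ load; ctr=6 reg=6
step 5: T1 CAS ⇒ ok; ctr=7 reg=6
step 6: T2 LOAD ⇒ load; ctr=7 reg=7
step 7: T1 LOAD ⇒ load; ctr=7 reg=7
step 8: T1 CAS ⇒ ok; ctr=8 reg=7
step 9: T0 CAS ⇒ retry; ctr=8 reg=6
step 10: T2 CAS ⇒ retry; ctr=8 reg=7
step 11: T2 LOAD ⇒ load; ctr=8 reg=8
step 12: T0 LOAD ⇒ load; ctr=8 reg=8
step 13: T0 CAS ⇒ ok; ctr=9 reg=8
step 14: T2 CAS ⇒ retry; ctr=9 reg=8
step 15: T0 LOAD ⇒ load; ctr=9 reg=9
step 16: T0 CAS ⇒ ok; ctr=10 reg=9
step 17: T2 LOAD ⇒ load; ctr=10 reg=10
step 18: T2 CAS ⇒ ok; ctr=11 reg=10

T1 = (2, 0)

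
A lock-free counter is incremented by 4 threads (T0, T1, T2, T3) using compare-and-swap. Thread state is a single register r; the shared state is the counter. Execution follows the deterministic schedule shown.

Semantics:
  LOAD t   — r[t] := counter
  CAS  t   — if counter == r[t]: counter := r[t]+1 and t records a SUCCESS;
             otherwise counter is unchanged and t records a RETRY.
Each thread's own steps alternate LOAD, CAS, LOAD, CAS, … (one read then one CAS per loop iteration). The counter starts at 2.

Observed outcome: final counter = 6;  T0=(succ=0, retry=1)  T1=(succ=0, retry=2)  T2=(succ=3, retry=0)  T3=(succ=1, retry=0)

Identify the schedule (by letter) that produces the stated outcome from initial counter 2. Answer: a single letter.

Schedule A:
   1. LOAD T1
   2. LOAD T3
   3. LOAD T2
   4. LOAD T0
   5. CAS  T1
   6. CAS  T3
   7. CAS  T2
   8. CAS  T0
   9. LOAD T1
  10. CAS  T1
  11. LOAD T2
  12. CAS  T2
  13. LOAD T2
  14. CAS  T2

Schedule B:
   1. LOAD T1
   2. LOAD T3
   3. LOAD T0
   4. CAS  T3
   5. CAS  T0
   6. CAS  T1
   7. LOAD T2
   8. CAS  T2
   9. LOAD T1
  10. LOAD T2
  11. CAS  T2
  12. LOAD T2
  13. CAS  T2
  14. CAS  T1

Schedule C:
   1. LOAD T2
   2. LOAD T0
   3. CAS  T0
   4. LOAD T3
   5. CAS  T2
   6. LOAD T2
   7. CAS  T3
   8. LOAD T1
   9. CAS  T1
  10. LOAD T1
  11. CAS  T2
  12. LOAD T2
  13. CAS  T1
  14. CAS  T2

Run B:
step 1: T1 LOAD ⇒ load; ctr=2 reg=2
step 2: T3 LOAD ⇒ load; ctr=2 reg=2
step 3: T0 LOAD ⇒ load; ctr=2 reg=2
step 4: T3 CAS ⇒ ok; ctr=3 reg=2
step 5: T0 CAS ⇒ retry; ctr=3 reg=2
step 6: T1 CAS ⇒ retry; ctr=3 reg=2
step 7: T2 LOAD ⇒ load; ctr=3 reg=3
step 8: T2 CAS ⇒ ok; ctr=4 reg=3
step 9: T1 LOAD ⇒ load; ctr=4 reg=4
step 10: T2 LOAD ⇒ load; ctr=4 reg=4
step 11: T2 CAS ⇒ ok; ctr=5 reg=4
step 12: T2 LOAD ⇒ load; ctr=5 reg=5
step 13: T2 CAS ⇒ ok; ctr=6 reg=5
step 14: T1 CAS ⇒ retry; ctr=6 reg=4

B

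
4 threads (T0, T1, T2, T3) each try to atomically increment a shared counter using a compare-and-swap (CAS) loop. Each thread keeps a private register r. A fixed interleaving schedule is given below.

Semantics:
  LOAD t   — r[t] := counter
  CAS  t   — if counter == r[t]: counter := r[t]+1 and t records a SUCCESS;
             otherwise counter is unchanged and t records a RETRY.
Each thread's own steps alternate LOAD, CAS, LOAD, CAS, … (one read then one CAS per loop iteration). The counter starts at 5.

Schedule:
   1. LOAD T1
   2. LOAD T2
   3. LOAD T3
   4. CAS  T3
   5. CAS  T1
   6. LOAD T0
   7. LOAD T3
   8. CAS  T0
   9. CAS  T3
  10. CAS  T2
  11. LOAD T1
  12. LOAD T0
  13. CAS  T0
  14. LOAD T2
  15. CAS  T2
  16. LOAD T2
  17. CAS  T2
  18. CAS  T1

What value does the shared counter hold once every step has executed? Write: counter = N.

   1) LOAD T1:  M=5  r_T1=5
   2) LOAD T2:  M=5  r_T2=5
   3) LOAD T3:  M=5  r_T3=5
   4) CAS  T3:  M=6  r_T3=5 ✓
   5) CAS  T1:  M=6  r_T1=5 ✗
   6) LOAD T0:  M=6  r_T0=6
   7) LOAD T3:  M=6  r_T3=6
   8) CAS  T0:  M=7  r_T0=6 ✓
   9) CAS  T3:  M=7  r_T3=6 ✗
  10) CAS  T2:  M=7  r_T2=5 ✗
  11) LOAD T1:  M=7  r_T1=7
  12) LOAD T0:  M=7  r_T0=7
  13) CAS  T0:  M=8  r_T0=7 ✓
  14) LOAD T2:  M=8  r_T2=8
  15) CAS  T2:  M=9  r_T2=8 ✓
  16) LOAD T2:  M=9  r_T2=9
  17) CAS  T2:  M=10  r_T2=9 ✓
  18) CAS  T1:  M=10  r_T1=7 ✗

counter = 10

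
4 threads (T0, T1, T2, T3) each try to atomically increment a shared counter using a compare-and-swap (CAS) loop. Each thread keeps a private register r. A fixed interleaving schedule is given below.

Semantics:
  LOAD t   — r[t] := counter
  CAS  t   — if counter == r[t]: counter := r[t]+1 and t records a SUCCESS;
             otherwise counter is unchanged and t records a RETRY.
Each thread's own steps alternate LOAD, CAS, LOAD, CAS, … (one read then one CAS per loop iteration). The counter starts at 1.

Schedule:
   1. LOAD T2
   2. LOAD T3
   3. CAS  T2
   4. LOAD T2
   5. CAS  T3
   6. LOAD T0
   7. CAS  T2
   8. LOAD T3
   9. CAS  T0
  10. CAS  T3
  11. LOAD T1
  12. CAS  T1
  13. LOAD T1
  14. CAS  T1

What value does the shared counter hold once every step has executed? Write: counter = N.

counter = 6

step 1: T2 LOAD ⇒ load; ctr=1 reg=1
step 2: T3 LOAD ⇒ load; ctr=1 reg=1
step 3: T2 CAS ⇒ ok; ctr=2 reg=1
step 4: T2 LOAD ⇒ load; ctr=2 reg=2
step 5: T3 CAS ⇒ retry; ctr=2 reg=1
step 6: T0 LOAD ⇒ load; ctr=2 reg=2
step 7: T2 CAS ⇒ ok; ctr=3 reg=2
step 8: T3 LOAD ⇒ load; ctr=3 reg=3
step 9: T0 CAS ⇒ retry; ctr=3 reg=2
step 10: T3 CAS ⇒ ok; ctr=4 reg=3
step 11: T1 LOAD ⇒ load; ctr=4 reg=4
step 12: T1 CAS ⇒ ok; ctr=5 reg=4
step 13: T1 LOAD ⇒ load; ctr=5 reg=5
step 14: T1 CAS ⇒ ok; ctr=6 reg=5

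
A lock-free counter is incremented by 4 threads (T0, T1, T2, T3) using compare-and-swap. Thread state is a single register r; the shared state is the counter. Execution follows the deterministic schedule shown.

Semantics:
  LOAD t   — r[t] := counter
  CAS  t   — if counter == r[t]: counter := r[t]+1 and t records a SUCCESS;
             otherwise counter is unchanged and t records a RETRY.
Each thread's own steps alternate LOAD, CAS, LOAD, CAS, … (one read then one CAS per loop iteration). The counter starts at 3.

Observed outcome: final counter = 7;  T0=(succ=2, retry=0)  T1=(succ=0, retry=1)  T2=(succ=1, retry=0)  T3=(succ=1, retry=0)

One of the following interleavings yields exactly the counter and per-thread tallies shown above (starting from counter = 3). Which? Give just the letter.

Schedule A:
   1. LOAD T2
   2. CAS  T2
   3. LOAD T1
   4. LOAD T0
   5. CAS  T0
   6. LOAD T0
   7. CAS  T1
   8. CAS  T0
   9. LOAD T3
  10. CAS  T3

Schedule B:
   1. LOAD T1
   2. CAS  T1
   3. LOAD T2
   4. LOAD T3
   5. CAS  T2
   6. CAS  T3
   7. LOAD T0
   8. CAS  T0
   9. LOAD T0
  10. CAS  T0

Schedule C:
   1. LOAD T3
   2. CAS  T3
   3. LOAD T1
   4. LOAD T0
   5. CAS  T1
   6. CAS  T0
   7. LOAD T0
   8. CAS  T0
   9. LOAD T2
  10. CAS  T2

A

Tracing schedule A:
#1 T2 reads 3
#2 T2 CAS(3→4) writes; counter now 4
#3 T1 reads 4
#4 T0 reads 4
#5 T0 CAS(4→5) writes; counter now 5
#6 T0 reads 5
#7 T1 CAS(4→5) fails; counter now 5
#8 T0 CAS(5→6) writes; counter now 6
#9 T3 reads 6
#10 T3 CAS(6→7) writes; counter now 7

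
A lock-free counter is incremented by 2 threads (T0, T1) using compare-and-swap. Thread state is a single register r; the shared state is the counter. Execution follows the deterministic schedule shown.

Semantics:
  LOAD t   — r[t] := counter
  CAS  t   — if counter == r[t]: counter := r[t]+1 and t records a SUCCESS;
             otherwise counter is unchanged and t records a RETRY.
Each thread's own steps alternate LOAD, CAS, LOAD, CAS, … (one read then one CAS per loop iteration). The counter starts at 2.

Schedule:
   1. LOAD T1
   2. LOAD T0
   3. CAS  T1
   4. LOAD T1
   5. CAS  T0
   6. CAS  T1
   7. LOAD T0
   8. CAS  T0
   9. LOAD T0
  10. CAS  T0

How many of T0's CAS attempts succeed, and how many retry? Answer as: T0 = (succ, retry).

T0 = (2, 1)

step 1: T1 LOAD ⇒ load; ctr=2 reg=2
step 2: T0 LOAD ⇒ load; ctr=2 reg=2
step 3: T1 CAS ⇒ ok; ctr=3 reg=2
step 4: T1 LOAD ⇒ load; ctr=3 reg=3
step 5: T0 CAS ⇒ retry; ctr=3 reg=2
step 6: T1 CAS ⇒ ok; ctr=4 reg=3
step 7: T0 LOAD ⇒ load; ctr=4 reg=4
step 8: T0 CAS ⇒ ok; ctr=5 reg=4
step 9: T0 LOAD ⇒ load; ctr=5 reg=5
step 10: T0 CAS ⇒ ok; ctr=6 reg=5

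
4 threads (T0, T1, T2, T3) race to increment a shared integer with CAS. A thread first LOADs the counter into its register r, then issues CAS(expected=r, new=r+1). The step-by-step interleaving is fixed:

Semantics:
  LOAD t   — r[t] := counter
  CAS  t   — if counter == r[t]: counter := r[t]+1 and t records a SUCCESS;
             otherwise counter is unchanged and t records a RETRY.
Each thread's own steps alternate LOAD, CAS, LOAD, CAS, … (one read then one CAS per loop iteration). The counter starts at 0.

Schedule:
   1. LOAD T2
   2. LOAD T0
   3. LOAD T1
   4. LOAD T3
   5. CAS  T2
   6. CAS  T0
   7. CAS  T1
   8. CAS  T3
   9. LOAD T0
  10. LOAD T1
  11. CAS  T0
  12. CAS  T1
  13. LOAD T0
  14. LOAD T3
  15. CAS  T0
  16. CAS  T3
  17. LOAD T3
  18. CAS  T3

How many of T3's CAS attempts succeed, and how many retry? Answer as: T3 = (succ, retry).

T3 = (1, 2)

[1] T2.load  rd  (counter 0, T2.r 0)
[2] T0.load  rd  (counter 0, T0.r 0)
[3] T1.load  rd  (counter 0, T1.r 0)
[4] T3.load  rd  (counter 0, T3.r 0)
[5] T2.cas  hit  (counter 1, T2.r 0)
[6] T0.cas  miss  (counter 1, T0.r 0)
[7] T1.cas  miss  (counter 1, T1.r 0)
[8] T3.cas  miss  (counter 1, T3.r 0)
[9] T0.load  rd  (counter 1, T0.r 1)
[10] T1.load  rd  (counter 1, T1.r 1)
[11] T0.cas  hit  (counter 2, T0.r 1)
[12] T1.cas  miss  (counter 2, T1.r 1)
[13] T0.load  rd  (counter 2, T0.r 2)
[14] T3.load  rd  (counter 2, T3.r 2)
[15] T0.cas  hit  (counter 3, T0.r 2)
[16] T3.cas  miss  (counter 3, T3.r 2)
[17] T3.load  rd  (counter 3, T3.r 3)
[18] T3.cas  hit  (counter 4, T3.r 3)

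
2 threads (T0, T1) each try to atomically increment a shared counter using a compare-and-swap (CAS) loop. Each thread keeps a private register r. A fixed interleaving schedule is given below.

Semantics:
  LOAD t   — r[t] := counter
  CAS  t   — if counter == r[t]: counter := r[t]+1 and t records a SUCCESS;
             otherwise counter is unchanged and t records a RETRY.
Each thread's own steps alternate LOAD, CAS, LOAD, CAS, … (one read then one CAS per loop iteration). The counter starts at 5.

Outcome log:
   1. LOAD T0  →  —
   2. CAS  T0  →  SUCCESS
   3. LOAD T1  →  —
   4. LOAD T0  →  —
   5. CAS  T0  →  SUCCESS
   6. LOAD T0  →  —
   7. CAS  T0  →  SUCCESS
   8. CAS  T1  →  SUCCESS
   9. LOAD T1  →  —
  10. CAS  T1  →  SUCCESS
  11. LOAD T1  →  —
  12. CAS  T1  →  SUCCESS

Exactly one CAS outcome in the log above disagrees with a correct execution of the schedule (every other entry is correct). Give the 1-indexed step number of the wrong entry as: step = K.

step = 8

Re-executing:
step 1: T0 LOAD ⇒ load; ctr=5 reg=5
step 2: T0 CAS ⇒ ok; ctr=6 reg=5
step 3: T1 LOAD ⇒ load; ctr=6 reg=6
step 4: T0 LOAD ⇒ load; ctr=6 reg=6
step 5: T0 CAS ⇒ ok; ctr=7 reg=6
step 6: T0 LOAD ⇒ load; ctr=7 reg=7
step 7: T0 CAS ⇒ ok; ctr=8 reg=7
step 8: T1 CAS ⇒ retry; ctr=8 reg=6
step 9: T1 LOAD ⇒ load; ctr=8 reg=8
step 10: T1 CAS ⇒ ok; ctr=9 reg=8
step 11: T1 LOAD ⇒ load; ctr=9 reg=9
step 12: T1 CAS ⇒ ok; ctr=10 reg=9
Log disagrees first at step 8.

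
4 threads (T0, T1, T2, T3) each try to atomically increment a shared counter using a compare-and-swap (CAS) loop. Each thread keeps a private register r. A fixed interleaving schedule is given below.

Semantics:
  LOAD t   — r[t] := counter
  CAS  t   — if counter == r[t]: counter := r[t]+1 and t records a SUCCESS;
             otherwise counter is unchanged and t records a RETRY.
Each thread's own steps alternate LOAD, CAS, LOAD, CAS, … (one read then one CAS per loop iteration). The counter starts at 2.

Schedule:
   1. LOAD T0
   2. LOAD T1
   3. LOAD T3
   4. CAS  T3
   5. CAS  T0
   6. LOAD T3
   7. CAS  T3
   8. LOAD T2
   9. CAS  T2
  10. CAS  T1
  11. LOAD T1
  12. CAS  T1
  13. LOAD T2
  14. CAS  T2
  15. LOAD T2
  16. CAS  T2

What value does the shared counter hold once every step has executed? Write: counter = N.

T0 LOAD — after: cnt=2, r=2 — load
T1 LOAD — after: cnt=2, r=2 — load
T3 LOAD — after: cnt=2, r=2 — load
T3 CAS — after: cnt=3, r=2 — ok
T0 CAS — after: cnt=3, r=2 — retry
T3 LOAD — after: cnt=3, r=3 — load
T3 CAS — after: cnt=4, r=3 — ok
T2 LOAD — after: cnt=4, r=4 — load
T2 CAS — after: cnt=5, r=4 — ok
T1 CAS — after: cnt=5, r=2 — retry
T1 LOAD — after: cnt=5, r=5 — load
T1 CAS — after: cnt=6, r=5 — ok
T2 LOAD — after: cnt=6, r=6 — load
T2 CAS — after: cnt=7, r=6 — ok
T2 LOAD — after: cnt=7, r=7 — load
T2 CAS — after: cnt=8, r=7 — ok

counter = 8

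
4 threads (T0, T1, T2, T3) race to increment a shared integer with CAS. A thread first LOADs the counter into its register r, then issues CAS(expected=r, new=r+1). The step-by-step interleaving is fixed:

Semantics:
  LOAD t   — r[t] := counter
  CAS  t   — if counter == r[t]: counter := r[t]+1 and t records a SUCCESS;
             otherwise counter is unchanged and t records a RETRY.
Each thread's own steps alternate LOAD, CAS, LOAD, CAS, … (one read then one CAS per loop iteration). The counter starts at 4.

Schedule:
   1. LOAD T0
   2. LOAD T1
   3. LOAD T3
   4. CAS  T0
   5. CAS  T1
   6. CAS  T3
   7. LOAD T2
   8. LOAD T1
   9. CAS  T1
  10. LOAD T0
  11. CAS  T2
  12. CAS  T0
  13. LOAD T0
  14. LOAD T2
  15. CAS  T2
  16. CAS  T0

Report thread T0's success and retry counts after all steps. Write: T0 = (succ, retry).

#1 T0 reads 4
#2 T1 reads 4
#3 T3 reads 4
#4 T0 CAS(4→5) writes; counter now 5
#5 T1 CAS(4→5) fails; counter now 5
#6 T3 CAS(4→5) fails; counter now 5
#7 T2 reads 5
#8 T1 reads 5
#9 T1 CAS(5→6) writes; counter now 6
#10 T0 reads 6
#11 T2 CAS(5→6) fails; counter now 6
#12 T0 CAS(6→7) writes; counter now 7
#13 T0 reads 7
#14 T2 reads 7
#15 T2 CAS(7→8) writes; counter now 8
#16 T0 CAS(7→8) fails; counter now 8

T0 = (2, 1)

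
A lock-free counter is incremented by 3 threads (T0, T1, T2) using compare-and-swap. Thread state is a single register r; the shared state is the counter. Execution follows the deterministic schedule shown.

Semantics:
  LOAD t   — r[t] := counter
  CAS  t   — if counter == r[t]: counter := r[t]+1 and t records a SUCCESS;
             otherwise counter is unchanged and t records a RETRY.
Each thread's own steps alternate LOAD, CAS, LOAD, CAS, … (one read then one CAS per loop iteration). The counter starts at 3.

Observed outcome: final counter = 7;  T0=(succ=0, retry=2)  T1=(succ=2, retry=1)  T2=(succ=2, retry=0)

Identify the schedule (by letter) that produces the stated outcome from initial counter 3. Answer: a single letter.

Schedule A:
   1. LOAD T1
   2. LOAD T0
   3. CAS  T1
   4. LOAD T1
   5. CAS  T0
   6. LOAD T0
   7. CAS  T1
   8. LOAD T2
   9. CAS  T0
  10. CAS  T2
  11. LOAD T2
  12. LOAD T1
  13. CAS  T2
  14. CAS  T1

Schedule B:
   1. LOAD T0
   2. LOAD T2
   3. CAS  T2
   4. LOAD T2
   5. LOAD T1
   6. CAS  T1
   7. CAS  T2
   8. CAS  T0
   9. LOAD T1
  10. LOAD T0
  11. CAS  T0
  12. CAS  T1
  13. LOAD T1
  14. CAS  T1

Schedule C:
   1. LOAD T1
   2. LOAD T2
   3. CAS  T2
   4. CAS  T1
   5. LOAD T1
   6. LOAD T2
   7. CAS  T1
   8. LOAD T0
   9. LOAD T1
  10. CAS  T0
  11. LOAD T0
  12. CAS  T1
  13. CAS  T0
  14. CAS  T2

Run A:
1. LOAD T1 → mem=3 r[T1]=3 [LOAD]
2. LOAD T0 → mem=3 r[T0]=3 [LOAD]
3. CAS T1 → mem=4 r[T1]=3 [OK]
4. LOAD T1 → mem=4 r[T1]=4 [LOAD]
5. CAS T0 → mem=4 r[T0]=3 [RETRY]
6. LOAD T0 → mem=4 r[T0]=4 [LOAD]
7. CAS T1 → mem=5 r[T1]=4 [OK]
8. LOAD T2 → mem=5 r[T2]=5 [LOAD]
9. CAS T0 → mem=5 r[T0]=4 [RETRY]
10. CAS T2 → mem=6 r[T2]=5 [OK]
11. LOAD T2 → mem=6 r[T2]=6 [LOAD]
12. LOAD T1 → mem=6 r[T1]=6 [LOAD]
13. CAS T2 → mem=7 r[T2]=6 [OK]
14. CAS T1 → mem=7 r[T1]=6 [RETRY]

A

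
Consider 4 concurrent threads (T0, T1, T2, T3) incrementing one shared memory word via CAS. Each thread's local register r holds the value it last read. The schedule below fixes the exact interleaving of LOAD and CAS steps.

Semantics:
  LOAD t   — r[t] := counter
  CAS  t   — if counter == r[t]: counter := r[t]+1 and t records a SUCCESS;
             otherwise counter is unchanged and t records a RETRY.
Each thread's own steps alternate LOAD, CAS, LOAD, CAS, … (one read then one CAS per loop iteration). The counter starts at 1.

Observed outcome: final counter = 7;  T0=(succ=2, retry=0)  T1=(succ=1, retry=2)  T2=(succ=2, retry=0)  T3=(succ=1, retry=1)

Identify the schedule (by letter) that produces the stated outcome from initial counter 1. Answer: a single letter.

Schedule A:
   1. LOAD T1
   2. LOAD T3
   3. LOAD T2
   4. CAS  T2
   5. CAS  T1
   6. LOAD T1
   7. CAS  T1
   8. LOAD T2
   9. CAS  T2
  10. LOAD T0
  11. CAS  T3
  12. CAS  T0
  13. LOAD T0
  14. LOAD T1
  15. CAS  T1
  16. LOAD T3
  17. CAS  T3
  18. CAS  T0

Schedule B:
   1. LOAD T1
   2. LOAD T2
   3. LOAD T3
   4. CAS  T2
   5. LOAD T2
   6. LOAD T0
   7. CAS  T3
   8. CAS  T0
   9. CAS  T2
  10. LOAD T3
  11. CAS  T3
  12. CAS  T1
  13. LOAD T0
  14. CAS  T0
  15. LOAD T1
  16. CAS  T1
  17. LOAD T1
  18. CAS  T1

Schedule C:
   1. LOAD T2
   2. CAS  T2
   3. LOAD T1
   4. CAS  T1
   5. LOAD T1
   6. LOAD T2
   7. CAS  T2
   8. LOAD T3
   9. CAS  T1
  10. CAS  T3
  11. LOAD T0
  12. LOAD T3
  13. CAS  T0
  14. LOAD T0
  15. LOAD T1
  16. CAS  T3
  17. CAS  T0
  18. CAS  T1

Run C:
   1) LOAD T2:  M=1  r_T2=1
   2) CAS  T2:  M=2  r_T2=1 ✓
   3) LOAD T1:  M=2  r_T1=2
   4) CAS  T1:  M=3  r_T1=2 ✓
   5) LOAD T1:  M=3  r_T1=3
   6) LOAD T2:  M=3  r_T2=3
   7) CAS  T2:  M=4  r_T2=3 ✓
   8) LOAD T3:  M=4  r_T3=4
   9) CAS  T1:  M=4  r_T1=3 ✗
  10) CAS  T3:  M=5  r_T3=4 ✓
  11) LOAD T0:  M=5  r_T0=5
  12) LOAD T3:  M=5  r_T3=5
  13) CAS  T0:  M=6  r_T0=5 ✓
  14) LOAD T0:  M=6  r_T0=6
  15) LOAD T1:  M=6  r_T1=6
  16) CAS  T3:  M=6  r_T3=5 ✗
  17) CAS  T0:  M=7  r_T0=6 ✓
  18) CAS  T1:  M=7  r_T1=6 ✗

C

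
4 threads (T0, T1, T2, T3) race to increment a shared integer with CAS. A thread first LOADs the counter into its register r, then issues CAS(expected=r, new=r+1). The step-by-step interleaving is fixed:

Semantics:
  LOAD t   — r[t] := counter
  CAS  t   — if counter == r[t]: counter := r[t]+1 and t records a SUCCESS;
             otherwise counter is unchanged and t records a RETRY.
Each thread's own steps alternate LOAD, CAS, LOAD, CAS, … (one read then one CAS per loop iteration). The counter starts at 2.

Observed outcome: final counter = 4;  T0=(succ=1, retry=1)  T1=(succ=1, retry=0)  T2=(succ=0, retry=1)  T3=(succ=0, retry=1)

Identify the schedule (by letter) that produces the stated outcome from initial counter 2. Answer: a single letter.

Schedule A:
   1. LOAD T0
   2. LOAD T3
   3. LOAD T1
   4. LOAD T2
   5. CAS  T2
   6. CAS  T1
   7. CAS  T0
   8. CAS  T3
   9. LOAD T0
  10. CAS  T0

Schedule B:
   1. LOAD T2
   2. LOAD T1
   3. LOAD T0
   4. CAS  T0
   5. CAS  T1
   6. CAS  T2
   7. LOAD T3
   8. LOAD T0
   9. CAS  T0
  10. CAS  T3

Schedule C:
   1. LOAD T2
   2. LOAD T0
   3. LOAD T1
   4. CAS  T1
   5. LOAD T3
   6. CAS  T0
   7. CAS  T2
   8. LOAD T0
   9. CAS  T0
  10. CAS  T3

C

Simulating candidate C:
1. LOAD T2 → mem=2 r[T2]=2 [LOAD]
2. LOAD T0 → mem=2 r[T0]=2 [LOAD]
3. LOAD T1 → mem=2 r[T1]=2 [LOAD]
4. CAS T1 → mem=3 r[T1]=2 [OK]
5. LOAD T3 → mem=3 r[T3]=3 [LOAD]
6. CAS T0 → mem=3 r[T0]=2 [RETRY]
7. CAS T2 → mem=3 r[T2]=2 [RETRY]
8. LOAD T0 → mem=3 r[T0]=3 [LOAD]
9. CAS T0 → mem=4 r[T0]=3 [OK]
10. CAS T3 → mem=4 r[T3]=3 [RETRY]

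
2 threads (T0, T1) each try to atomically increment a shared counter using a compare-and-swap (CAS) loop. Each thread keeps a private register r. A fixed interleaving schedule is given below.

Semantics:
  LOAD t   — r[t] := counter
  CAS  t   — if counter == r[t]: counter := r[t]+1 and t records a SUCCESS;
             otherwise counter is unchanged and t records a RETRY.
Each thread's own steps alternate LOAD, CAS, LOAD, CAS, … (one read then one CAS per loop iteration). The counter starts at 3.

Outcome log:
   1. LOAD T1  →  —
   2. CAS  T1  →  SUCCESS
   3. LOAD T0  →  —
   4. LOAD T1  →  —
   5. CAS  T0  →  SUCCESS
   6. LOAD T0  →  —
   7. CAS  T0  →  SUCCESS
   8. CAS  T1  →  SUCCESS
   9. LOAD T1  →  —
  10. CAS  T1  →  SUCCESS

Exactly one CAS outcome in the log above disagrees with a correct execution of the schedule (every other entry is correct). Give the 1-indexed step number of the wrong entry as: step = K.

Re-executing:
[1] T1.load  rd  (counter 3, T1.r 3)
[2] T1.cas  hit  (counter 4, T1.r 3)
[3] T0.load  rd  (counter 4, T0.r 4)
[4] T1.load  rd  (counter 4, T1.r 4)
[5] T0.cas  hit  (counter 5, T0.r 4)
[6] T0.load  rd  (counter 5, T0.r 5)
[7] T0.cas  hit  (counter 6, T0.r 5)
[8] T1.cas  miss  (counter 6, T1.r 4)
[9] T1.load  rd  (counter 6, T1.r 6)
[10] T1.cas  hit  (counter 7, T1.r 6)
Mismatch at 8.

step = 8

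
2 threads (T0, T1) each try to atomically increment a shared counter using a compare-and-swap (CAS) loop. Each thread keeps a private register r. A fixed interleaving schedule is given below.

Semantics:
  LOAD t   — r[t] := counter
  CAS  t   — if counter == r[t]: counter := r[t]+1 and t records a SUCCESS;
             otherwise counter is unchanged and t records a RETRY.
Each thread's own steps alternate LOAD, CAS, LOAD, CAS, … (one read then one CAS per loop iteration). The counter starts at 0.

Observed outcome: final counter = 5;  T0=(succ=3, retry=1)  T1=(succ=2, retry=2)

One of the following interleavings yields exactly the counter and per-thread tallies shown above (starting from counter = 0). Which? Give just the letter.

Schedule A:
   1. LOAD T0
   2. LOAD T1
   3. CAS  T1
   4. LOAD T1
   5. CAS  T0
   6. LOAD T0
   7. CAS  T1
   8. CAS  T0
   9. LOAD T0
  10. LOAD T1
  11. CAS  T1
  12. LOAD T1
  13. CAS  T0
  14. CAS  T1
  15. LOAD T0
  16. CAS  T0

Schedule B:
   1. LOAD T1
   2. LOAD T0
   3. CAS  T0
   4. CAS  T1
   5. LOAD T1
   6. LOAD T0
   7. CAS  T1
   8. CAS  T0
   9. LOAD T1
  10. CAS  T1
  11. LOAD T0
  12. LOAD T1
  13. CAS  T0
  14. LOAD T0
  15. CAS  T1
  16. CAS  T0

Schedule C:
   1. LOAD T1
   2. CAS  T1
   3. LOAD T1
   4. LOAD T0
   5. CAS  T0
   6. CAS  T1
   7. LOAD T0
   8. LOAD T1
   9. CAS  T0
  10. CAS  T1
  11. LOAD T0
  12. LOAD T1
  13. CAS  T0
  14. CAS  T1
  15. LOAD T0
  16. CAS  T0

Run B:
1. LOAD T1 → mem=0 r[T1]=0 [LOAD]
2. LOAD T0 → mem=0 r[T0]=0 [LOAD]
3. CAS T0 → mem=1 r[T0]=0 [OK]
4. CAS T1 → mem=1 r[T1]=0 [RETRY]
5. LOAD T1 → mem=1 r[T1]=1 [LOAD]
6. LOAD T0 → mem=1 r[T0]=1 [LOAD]
7. CAS T1 → mem=2 r[T1]=1 [OK]
8. CAS T0 → mem=2 r[T0]=1 [RETRY]
9. LOAD T1 → mem=2 r[T1]=2 [LOAD]
10. CAS T1 → mem=3 r[T1]=2 [OK]
11. LOAD T0 → mem=3 r[T0]=3 [LOAD]
12. LOAD T1 → mem=3 r[T1]=3 [LOAD]
13. CAS T0 → mem=4 r[T0]=3 [OK]
14. LOAD T0 → mem=4 r[T0]=4 [LOAD]
15. CAS T1 → mem=4 r[T1]=3 [RETRY]
16. CAS T0 → mem=5 r[T0]=4 [OK]

B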